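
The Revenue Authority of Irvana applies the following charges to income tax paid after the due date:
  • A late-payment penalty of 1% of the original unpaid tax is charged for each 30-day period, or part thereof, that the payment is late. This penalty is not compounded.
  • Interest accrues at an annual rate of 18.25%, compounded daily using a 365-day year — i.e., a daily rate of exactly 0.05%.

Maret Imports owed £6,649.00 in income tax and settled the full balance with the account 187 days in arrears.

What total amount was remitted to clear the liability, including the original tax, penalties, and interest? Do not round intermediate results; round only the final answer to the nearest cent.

Penalty periods: ⌈187/30⌉ = 7; penalty = 7 × 1% × £6,649.00 = £465.43
Interest: £6,649.00 × ((1 + 0.0005)^187 − 1) = £6,649.00 × 0.09798495… = £651.5019…
Total = £6,649.00 + £465.4300 + £651.5019… = £7,765.93

£7,765.93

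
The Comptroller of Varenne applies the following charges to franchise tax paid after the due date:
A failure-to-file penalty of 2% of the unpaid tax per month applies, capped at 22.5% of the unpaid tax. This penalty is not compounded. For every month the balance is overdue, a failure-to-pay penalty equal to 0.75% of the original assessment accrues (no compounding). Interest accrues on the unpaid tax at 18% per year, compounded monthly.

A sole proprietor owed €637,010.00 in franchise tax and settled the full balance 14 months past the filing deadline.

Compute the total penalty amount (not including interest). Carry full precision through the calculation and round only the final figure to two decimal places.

€210,213.30

Failure-to-file: 14 × 2% × €637,010.00 = €178,362.80, capped at 22.5% × €637,010.00 = €143,327.25
Failure-to-pay penalty = 0.75% × €637,010.00 × 14 mo = €66,886.05
Total penalty = €143,327.25 + €66,886.05 = €210,213.30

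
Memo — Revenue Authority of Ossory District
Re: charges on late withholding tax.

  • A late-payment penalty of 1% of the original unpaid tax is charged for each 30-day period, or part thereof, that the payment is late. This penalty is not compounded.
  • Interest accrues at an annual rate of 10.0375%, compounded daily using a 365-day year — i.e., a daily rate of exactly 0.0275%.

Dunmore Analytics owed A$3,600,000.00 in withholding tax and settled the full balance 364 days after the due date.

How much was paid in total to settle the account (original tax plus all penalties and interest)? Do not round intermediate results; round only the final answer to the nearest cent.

Penalty periods: ⌈364/30⌉ = 13; penalty = 13 × 1% × A$3,600,000.00 = A$468,000.00
Interest: A$3,600,000.00 × ((1 + 0.000275)^364 − 1) = A$3,600,000.00 × 0.10526623… = A$378,958.4308…
Total = A$3,600,000.00 + A$468,000.0000 + A$378,958.4308… = A$4,446,958.43

A$4,446,958.43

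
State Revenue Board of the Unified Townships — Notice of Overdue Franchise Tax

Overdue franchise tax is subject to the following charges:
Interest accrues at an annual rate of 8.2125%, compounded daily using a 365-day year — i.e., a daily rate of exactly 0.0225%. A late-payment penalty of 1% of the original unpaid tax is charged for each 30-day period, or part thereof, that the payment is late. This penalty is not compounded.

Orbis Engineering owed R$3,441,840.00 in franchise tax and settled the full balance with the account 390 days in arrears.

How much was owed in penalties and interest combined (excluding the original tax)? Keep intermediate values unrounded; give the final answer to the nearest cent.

R$763,071.02

Penalty periods: ⌈390/30⌉ = 13; penalty = 13 × 1% × R$3,441,840.00 = R$447,439.20
Interest: R$3,441,840.00 × ((1 + 0.000225)^390 − 1) = R$3,441,840.00 × 0.09170438… = R$315,631.8154…
Penalties + interest = R$447,439.2000 + R$315,631.8154… = R$763,071.02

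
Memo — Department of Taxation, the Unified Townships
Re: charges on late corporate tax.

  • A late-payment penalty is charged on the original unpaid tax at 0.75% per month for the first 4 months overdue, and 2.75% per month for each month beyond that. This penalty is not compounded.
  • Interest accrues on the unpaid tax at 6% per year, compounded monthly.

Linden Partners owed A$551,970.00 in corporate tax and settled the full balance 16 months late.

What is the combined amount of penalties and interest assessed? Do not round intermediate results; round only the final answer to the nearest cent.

A$244,561.98

Penalty, months 1–4: 4 × 0.75% × A$551,970.00 = A$16,559.10
Penalty, months 5–16: 12 × 2.75% × A$551,970.00 = A$182,150.10
Interest (6%/yr ÷ 12 = 0.5%/month): A$551,970.00 × ((1 + 0.005)^16 − 1) = A$45,852.7834…
Penalties + interest = A$198,709.2000 + A$45,852.7834… = A$244,561.98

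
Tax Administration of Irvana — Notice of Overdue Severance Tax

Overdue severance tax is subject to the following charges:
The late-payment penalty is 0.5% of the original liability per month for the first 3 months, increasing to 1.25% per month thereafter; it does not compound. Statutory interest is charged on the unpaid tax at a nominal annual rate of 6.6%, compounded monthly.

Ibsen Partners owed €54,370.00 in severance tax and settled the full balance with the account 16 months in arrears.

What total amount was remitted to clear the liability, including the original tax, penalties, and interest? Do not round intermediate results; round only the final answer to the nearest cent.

€69,007.76

Penalty, months 1–3: 3 × 0.5% × €54,370.00 = €815.55
Penalty, months 4–16: 13 × 1.25% × €54,370.00 = €8,835.13…
Interest (6.6%/yr ÷ 12 = 0.55%/month): €54,370.00 × ((1 + 0.0055)^16 − 1) = €4,987.0805…
Total = €54,370.00 + €9,650.6750 + €4,987.0805… = €69,007.76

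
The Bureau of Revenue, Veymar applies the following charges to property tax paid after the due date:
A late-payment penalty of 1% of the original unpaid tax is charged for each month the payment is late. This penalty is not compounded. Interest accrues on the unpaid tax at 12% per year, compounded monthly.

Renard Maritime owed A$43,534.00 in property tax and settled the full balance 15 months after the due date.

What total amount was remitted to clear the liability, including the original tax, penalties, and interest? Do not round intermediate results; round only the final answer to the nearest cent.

Late-payment penalty = 1% × A$43,534.00 × 15 mo = A$6,530.10
Interest (12%/yr ÷ 12 = 1%/month): A$43,534.00 × ((1 + 0.01)^15 − 1) = A$7,007.6225…
Total = A$43,534.00 + A$6,530.1000 + A$7,007.6225… = A$57,071.72

A$57,071.72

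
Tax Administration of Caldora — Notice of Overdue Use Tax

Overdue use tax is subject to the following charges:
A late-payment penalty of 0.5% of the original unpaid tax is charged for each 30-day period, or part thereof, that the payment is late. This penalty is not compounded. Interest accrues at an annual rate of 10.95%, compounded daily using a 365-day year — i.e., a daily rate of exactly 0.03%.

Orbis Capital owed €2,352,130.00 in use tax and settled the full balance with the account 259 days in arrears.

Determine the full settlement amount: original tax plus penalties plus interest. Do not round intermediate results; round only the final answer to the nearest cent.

Penalty periods: ⌈259/30⌉ = 9; penalty = 9 × 0.5% × €2,352,130.00 = €105,845.85
Interest: €2,352,130.00 × ((1 + 0.0003)^259 − 1) = €2,352,130.00 × 0.08078578… = €190,018.6483…
Total = €2,352,130.00 + €105,845.8500 + €190,018.6483… = €2,647,994.50

€2,647,994.50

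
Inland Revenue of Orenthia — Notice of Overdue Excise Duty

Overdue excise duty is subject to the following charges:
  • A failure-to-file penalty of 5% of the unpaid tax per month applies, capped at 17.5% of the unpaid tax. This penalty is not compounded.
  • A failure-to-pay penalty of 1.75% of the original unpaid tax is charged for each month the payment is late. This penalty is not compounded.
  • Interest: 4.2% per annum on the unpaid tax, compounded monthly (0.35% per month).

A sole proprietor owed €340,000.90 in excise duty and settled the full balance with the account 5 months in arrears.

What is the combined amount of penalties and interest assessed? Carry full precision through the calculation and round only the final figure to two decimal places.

Failure-to-file: 5 × 5% × €340,000.90 = €85,000.23…, capped at 17.5% × €340,000.90 = €59,500.16…
Failure-to-pay penalty = 1.75% × €340,000.90 × 5 mo = €29,750.08…
Interest: €340,000.90 × ((1 + 0.0035)^5 − 1) = €340,000.90 × 0.0176229… = €5,991.8119…
Penalties + interest = €89,250.2363… + €5,991.8119… = €95,242.05

€95,242.05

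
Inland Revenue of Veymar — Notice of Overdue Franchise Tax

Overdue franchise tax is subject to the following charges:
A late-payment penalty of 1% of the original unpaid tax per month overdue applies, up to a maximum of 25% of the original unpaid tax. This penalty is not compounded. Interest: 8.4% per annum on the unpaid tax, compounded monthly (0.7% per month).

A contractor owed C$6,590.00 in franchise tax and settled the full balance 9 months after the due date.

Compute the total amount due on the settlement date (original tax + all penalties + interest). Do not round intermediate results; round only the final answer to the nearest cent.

Penalty: 9 × 1% × C$6,590.00 = C$593.10 (below the 25% cap of C$1,647.50)
Interest: C$6,590.00 × ((1 + 0.007)^9 − 1) = C$6,590.00 × 0.0647931… = C$426.9866…
Total = C$6,590.00 + C$593.1000 + C$426.9866… = C$7,610.09

C$7,610.09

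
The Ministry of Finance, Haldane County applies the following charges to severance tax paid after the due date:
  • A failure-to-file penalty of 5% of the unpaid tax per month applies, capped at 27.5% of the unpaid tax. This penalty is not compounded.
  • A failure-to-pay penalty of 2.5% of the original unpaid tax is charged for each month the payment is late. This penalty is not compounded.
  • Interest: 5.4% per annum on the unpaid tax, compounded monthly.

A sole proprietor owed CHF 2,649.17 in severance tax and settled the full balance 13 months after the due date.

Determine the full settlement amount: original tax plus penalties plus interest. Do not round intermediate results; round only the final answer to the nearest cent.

Failure-to-file: 13 × 5% × CHF 2,649.17 = CHF 1,721.96…, capped at 27.5% × CHF 2,649.17 = CHF 728.52…
Failure-to-pay penalty: 13 × 2.5% × CHF 2,649.17 = CHF 860.98…
Interest (5.4%/yr ÷ 12 = 0.45%/month): CHF 2,649.17 × ((1 + 0.0045)^13 − 1) = CHF 159.2306…
Total = CHF 2,649.17 + CHF 1,589.5020 + CHF 159.2306… = CHF 4,397.90

CHF 4,397.90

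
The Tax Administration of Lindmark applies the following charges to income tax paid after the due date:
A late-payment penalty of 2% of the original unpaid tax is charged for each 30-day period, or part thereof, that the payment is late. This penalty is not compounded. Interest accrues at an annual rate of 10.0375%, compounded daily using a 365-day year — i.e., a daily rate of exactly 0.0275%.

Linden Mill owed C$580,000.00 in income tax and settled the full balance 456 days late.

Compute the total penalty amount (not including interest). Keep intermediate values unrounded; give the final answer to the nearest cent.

Penalty periods: ⌈456/30⌉ = 16; penalty = 16 × 2% × C$580,000.00 = C$185,600.00

C$185,600.00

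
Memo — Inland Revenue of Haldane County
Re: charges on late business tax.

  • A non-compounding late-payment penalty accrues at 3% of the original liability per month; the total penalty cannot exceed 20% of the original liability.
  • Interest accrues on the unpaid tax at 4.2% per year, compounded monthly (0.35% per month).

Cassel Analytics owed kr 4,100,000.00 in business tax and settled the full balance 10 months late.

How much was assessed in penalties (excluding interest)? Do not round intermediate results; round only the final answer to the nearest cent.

Penalty (uncapped): 10 × 3% × kr 4,100,000.00 = kr 1,230,000.00; cap = 20% × kr 4,100,000.00 = kr 820,000.00 → penalty = kr 820,000.00

kr 820,000.00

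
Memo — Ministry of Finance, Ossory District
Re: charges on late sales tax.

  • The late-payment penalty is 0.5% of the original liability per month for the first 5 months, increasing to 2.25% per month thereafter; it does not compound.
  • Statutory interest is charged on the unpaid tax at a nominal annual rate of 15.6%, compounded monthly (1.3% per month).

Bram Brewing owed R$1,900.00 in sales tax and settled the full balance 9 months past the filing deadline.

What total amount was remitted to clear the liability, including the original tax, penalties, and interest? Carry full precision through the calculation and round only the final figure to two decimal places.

Penalty, months 1–5: 5 × 0.5% × R$1,900.00 = R$47.50
Penalty, months 6–9: 4 × 2.25% × R$1,900.00 = R$171.00
Interest: R$1,900.00 × ((1 + 0.013)^9 − 1) = R$1,900.00 × 0.1232722… = R$234.2172…
Total = R$1,900.00 + R$218.5000 + R$234.2172… = R$2,352.72

R$2,352.72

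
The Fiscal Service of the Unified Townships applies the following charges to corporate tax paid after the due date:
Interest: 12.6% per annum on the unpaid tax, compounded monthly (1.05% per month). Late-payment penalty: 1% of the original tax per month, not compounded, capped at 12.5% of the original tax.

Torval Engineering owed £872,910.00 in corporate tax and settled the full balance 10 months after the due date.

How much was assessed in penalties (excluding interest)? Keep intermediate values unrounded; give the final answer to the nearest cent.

Penalty: 10 × 1% × £872,910.00 = £87,291.00 (below the 12.5% cap of £109,113.75)

£87,291.00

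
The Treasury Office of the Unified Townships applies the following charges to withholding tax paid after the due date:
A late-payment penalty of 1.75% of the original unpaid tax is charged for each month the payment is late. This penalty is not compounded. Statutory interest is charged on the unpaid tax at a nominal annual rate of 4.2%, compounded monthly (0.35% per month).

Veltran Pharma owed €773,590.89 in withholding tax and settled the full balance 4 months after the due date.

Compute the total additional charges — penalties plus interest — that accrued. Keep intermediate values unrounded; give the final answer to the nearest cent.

Late-payment penalty = 1.75% × €773,590.89 × 4 mo = €54,151.36…
Interest: €773,590.89 × ((1 + 0.0035)^4 − 1) = €773,590.89 × 0.0140737… = €10,887.2642…
Penalties + interest = €54,151.3623 + €10,887.2642… = €65,038.63

€65,038.63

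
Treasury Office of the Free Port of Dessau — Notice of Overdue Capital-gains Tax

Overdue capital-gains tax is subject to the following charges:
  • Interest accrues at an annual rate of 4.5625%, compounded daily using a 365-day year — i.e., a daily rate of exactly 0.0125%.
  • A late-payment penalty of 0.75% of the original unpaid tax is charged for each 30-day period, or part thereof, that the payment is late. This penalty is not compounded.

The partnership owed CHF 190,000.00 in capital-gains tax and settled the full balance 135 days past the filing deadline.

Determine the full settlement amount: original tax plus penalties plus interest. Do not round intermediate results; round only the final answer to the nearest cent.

CHF 200,358.25

Penalty periods: ⌈135/30⌉ = 5; penalty = 5 × 0.75% × CHF 190,000.00 = CHF 7,125.00
Interest: CHF 190,000.00 × ((1 + 0.000125)^135 − 1) = CHF 190,000.00 × 0.01701711… = CHF 3,233.2518…
Total = CHF 190,000.00 + CHF 7,125.0000 + CHF 3,233.2518… = CHF 200,358.25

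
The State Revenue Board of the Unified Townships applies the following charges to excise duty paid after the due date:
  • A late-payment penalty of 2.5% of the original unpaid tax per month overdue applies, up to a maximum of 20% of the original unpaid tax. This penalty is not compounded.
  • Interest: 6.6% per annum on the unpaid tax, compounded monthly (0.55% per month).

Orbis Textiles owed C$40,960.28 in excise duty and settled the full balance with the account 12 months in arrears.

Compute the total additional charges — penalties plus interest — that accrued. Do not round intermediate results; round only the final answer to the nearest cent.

Penalty (uncapped): 12 × 2.5% × C$40,960.28 = C$12,288.08…; cap = 20% × C$40,960.28 = C$8,192.06… → penalty = C$8,192.06…
Interest: C$40,960.28 × ((1 + 0.0055)^12 − 1) = C$40,960.28 × 0.0680336… = C$2,786.6736…
Penalties + interest = C$8,192.0560 + C$2,786.6736… = C$10,978.73

C$10,978.73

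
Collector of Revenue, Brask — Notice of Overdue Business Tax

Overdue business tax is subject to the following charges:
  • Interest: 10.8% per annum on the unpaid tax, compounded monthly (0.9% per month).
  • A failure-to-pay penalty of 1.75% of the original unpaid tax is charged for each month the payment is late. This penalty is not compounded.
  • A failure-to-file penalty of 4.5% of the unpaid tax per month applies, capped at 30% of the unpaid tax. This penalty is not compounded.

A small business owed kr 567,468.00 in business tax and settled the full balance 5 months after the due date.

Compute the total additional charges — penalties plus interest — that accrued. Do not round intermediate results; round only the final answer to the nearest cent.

kr 203,333.61

Failure-to-file: 5 × 4.5% × kr 567,468.00 = kr 127,680.30 (under the 30% cap)
Failure-to-pay penalty: 5 × 1.75% × kr 567,468.00 = kr 49,653.45
Interest: kr 567,468.00 × ((1 + 0.009)^5 − 1) = kr 567,468.00 × 0.0458173… = kr 25,999.8646…
Penalties + interest = kr 177,333.7500 + kr 25,999.8646… = kr 203,333.61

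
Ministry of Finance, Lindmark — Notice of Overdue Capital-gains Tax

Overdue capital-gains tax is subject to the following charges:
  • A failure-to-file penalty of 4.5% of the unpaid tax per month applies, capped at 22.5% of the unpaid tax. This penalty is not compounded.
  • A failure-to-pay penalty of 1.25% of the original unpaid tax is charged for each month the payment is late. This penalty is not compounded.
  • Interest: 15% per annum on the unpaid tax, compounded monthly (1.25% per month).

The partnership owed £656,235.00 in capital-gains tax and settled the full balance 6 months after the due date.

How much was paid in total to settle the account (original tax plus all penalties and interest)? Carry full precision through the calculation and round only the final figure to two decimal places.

Failure-to-file: 6 × 4.5% × £656,235.00 = £177,183.45, capped at 22.5% × £656,235.00 = £147,652.88…
Failure-to-pay penalty: 6 × 1.25% × £656,235.00 = £49,217.63…
Interest: £656,235.00 × ((1 + 0.0125)^6 − 1) = £656,235.00 × 0.0773832… = £50,781.5515…
Total = £656,235.00 + £196,870.5000 + £50,781.5515… = £903,887.05

£903,887.05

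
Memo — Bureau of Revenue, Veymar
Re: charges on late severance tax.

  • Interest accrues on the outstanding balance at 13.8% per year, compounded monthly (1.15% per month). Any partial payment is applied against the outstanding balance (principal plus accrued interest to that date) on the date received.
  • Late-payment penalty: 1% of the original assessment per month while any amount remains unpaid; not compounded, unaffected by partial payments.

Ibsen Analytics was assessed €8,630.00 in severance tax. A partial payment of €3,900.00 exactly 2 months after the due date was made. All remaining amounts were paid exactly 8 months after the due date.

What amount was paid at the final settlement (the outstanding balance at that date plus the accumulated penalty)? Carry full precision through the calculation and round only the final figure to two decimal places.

Balance at month 2: €8,630.0000 × (1 + 0.0115)^2 = €8,829.6313…
After €3,900.00 payment: €8,829.6313… − €3,900.00 = €4,929.6313…
Balance at month 8: €4,929.6313… × (1 + 0.0115)^6 = €5,279.7063…
Penalty: 8 × 1% × €8,630.00 = €690.40
Final settlement = outstanding balance + penalty = €5,279.7063… + €690.40 = €5,970.11

€5,970.11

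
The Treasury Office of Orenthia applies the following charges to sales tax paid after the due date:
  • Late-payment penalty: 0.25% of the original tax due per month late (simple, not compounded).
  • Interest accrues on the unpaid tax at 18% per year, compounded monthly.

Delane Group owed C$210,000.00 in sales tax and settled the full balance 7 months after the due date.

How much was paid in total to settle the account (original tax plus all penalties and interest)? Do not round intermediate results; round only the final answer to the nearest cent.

C$236,742.43

Late-payment penalty = 0.25% × C$210,000.00 × 7 mo = C$3,675.00
Interest (18%/yr ÷ 12 = 1.5%/month): C$210,000.00 × ((1 + 0.015)^7 − 1) = C$23,067.4317…
Total = C$210,000.00 + C$3,675.0000 + C$23,067.4317… = C$236,742.43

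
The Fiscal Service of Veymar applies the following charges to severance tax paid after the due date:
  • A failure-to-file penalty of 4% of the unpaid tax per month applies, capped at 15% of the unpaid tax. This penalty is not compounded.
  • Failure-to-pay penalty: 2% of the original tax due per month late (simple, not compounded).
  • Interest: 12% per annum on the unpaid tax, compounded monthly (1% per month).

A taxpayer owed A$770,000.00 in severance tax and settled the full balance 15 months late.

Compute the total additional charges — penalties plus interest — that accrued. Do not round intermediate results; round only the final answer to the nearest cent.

Failure-to-file: 15 × 4% × A$770,000.00 = A$462,000.00, capped at 15% × A$770,000.00 = A$115,500.00
Failure-to-pay penalty = 2% × A$770,000.00 × 15 mo = A$231,000.00
Interest: A$770,000.00 × ((1 + 0.01)^15 − 1) = A$770,000.00 × 0.1609690… = A$123,946.0956…
Penalties + interest = A$346,500.0000 + A$123,946.0956… = A$470,446.10

A$470,446.10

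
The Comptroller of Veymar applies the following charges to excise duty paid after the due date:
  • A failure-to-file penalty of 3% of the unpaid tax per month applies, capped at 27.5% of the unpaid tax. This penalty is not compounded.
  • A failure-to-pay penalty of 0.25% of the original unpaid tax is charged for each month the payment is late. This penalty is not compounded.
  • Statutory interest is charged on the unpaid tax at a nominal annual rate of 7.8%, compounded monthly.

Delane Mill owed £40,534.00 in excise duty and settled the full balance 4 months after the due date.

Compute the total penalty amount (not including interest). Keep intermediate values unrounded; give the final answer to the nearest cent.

Failure-to-file: 4 × 3% × £40,534.00 = £4,864.08 (under the 27.5% cap)
Failure-to-pay penalty = 0.25% × £40,534.00 × 4 mo = £405.34
Total penalty = £4,864.08 + £405.34 = £5,269.42

£5,269.42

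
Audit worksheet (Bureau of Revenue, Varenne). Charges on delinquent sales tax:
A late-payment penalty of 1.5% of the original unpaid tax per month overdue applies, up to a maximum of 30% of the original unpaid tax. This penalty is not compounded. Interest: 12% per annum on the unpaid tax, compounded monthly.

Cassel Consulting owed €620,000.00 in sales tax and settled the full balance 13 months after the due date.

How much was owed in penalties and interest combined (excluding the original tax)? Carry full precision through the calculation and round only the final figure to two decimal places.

Penalty: 13 × 1.5% × €620,000.00 = €120,900.00 (below the 30% cap of €186,000.00)
Interest (12%/yr ÷ 12 = 1%/month): €620,000.00 × ((1 + 0.01)^13 − 1) = €85,617.8339…
Penalties + interest = €120,900.0000 + €85,617.8339… = €206,517.83

€206,517.83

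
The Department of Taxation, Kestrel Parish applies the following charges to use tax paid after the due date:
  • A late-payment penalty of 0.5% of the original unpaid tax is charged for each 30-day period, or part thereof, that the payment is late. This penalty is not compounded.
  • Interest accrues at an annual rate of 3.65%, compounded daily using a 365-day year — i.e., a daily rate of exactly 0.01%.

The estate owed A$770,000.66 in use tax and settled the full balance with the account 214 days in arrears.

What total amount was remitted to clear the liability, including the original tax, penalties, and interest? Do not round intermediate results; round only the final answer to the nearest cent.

Penalty periods: ⌈214/30⌉ = 8; penalty = 8 × 0.5% × A$770,000.66 = A$30,800.03…
Interest: A$770,000.66 × ((1 + 0.0001)^214 − 1) = A$770,000.66 × 0.02162953… = A$16,654.7517…
Total = A$770,000.66 + A$30,800.0264 + A$16,654.7517… = A$817,455.44

A$817,455.44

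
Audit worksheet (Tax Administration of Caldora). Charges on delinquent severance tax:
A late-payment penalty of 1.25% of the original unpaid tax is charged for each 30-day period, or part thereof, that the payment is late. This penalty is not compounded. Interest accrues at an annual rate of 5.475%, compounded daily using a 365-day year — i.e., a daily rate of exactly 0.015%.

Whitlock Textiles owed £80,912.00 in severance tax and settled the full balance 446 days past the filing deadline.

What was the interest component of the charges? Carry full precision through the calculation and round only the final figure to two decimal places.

Interest: £80,912.00 × ((1 + 0.00015)^446 − 1) = £80,912.00 × 0.06918319… = £5,597.7503…

£5,597.75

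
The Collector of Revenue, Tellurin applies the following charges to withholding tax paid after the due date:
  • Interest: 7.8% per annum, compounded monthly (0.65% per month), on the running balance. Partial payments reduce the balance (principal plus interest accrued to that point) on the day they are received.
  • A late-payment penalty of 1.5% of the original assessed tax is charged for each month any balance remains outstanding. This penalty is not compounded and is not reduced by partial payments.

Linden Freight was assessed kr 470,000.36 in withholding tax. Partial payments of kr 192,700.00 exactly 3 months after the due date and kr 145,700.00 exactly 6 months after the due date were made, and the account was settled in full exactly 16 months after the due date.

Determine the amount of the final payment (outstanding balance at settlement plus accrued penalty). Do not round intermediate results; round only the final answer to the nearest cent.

Balance at month 3: kr 470,000.3600 × (1 + 0.0065)^3 = kr 479,225.0686…
After kr 192,700.00 payment: kr 479,225.0686… − kr 192,700.00 = kr 286,525.0686…
Balance at month 6: kr 286,525.0686… × (1 + 0.0065)^3 = kr 292,148.7032…
After kr 145,700.00 payment: kr 292,148.7032… − kr 145,700.00 = kr 146,448.7032…
Balance at month 16: kr 146,448.7032… × (1 + 0.0065)^10 = kr 156,251.1861…
Penalty: 16 × 1.5% × kr 470,000.36 = kr 112,800.09…
Final settlement = outstanding balance + penalty = kr 156,251.1861… + kr 112,800.09… = kr 269,051.27

kr 269,051.27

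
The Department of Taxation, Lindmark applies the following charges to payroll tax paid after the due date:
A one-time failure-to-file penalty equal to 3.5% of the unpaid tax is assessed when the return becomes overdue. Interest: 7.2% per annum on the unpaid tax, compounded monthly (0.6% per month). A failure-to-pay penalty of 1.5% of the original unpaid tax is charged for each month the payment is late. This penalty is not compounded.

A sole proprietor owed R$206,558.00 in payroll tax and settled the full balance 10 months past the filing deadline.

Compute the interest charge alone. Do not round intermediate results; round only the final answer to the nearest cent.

Interest: R$206,558.00 × ((1 + 0.006)^10 − 1) = R$206,558.00 × 0.0616462… = R$12,733.5146…

R$12,733.51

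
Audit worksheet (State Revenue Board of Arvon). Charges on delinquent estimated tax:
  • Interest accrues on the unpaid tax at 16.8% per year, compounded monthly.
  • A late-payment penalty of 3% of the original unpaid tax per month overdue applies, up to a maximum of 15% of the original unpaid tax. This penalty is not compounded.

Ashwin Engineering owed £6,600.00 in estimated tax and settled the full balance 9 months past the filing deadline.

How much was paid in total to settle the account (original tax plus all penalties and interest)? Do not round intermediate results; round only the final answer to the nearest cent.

Penalty (uncapped): 9 × 3% × £6,600.00 = £1,782.00; cap = 15% × £6,600.00 = £990.00 → penalty = £990.00
Interest (16.8%/yr ÷ 12 = 1.4%/month): £6,600.00 × ((1 + 0.014)^9 − 1) = £879.7233…
Total = £6,600.00 + £990.0000 + £879.7233… = £8,469.72

£8,469.72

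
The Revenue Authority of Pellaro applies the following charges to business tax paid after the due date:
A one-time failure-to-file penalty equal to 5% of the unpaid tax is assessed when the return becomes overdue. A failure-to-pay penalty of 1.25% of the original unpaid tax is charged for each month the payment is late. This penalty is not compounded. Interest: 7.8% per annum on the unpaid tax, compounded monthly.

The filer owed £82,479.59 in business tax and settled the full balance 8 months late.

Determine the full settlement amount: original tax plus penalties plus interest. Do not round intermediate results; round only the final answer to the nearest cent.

£99,239.32

Failure-to-file penalty: 5% × £82,479.59 = £4,123.98…
Failure-to-pay penalty: 8 × 1.25% × £82,479.59 = £8,247.96…
Interest (7.8%/yr ÷ 12 = 0.65%/month): £82,479.59 × ((1 + 0.0065)^8 − 1) = £4,387.7908…
Total = £82,479.59 + £12,371.9385 + £4,387.7908… = £99,239.32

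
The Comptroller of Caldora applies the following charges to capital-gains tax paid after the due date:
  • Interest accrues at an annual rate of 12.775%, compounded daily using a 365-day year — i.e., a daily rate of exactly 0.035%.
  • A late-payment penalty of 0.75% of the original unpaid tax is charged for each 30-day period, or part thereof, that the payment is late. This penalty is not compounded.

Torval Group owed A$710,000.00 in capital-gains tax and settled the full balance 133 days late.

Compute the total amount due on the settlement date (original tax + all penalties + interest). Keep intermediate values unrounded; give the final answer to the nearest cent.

A$770,450.77

Penalty periods: ⌈133/30⌉ = 5; penalty = 5 × 0.75% × A$710,000.00 = A$26,625.00
Interest: A$710,000.00 × ((1 + 0.00035)^133 − 1) = A$710,000.00 × 0.04764193… = A$33,825.7688…
Total = A$710,000.00 + A$26,625.0000 + A$33,825.7688… = A$770,450.77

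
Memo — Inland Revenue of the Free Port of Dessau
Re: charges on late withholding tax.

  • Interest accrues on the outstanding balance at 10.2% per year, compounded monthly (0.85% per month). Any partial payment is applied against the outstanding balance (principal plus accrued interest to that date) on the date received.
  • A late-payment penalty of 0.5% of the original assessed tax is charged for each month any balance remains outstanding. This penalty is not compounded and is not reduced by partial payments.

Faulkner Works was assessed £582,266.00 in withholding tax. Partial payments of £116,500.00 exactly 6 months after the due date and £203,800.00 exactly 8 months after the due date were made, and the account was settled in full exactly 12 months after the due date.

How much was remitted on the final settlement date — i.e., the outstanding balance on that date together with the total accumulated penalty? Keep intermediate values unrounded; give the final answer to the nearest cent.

Balance at month 6: £582,266.0000 × (1 + 0.0085)^6 = £612,599.7942…
After £116,500.00 payment: £612,599.7942… − £116,500.00 = £496,099.7942…
Balance at month 8: £496,099.7942… × (1 + 0.0085)^2 = £504,569.3339…
After £203,800.00 payment: £504,569.3339… − £203,800.00 = £300,769.3339…
Balance at month 12: £300,769.3339… × (1 + 0.0085)^4 = £311,126.6152…
Penalty: 12 × 0.5% × £582,266.00 = £34,935.96
Final settlement = outstanding balance + penalty = £311,126.6152… + £34,935.96 = £346,062.58

£346,062.58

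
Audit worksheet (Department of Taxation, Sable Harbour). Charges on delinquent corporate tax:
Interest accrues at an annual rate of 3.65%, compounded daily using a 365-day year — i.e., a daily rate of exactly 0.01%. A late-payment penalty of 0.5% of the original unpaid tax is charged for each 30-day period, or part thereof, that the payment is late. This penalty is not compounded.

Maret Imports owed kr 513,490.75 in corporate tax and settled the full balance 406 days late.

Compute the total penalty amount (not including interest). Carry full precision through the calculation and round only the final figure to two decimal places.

Penalty periods: ⌈406/30⌉ = 14; penalty = 14 × 0.5% × kr 513,490.75 = kr 35,944.35…

kr 35,944.35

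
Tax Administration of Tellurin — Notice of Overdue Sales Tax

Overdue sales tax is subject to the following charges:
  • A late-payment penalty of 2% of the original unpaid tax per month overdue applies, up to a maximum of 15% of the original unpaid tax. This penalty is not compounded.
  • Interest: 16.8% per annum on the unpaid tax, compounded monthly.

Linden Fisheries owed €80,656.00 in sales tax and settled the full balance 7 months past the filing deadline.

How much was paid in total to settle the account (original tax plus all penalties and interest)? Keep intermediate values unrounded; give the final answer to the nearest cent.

Penalty: 7 × 2% × €80,656.00 = €11,291.84 (below the 15% cap of €12,098.40)
Interest (16.8%/yr ÷ 12 = 1.4%/month): €80,656.00 × ((1 + 0.014)^7 − 1) = €8,244.1237…
Total = €80,656.00 + €11,291.8400 + €8,244.1237… = €100,191.96

€100,191.96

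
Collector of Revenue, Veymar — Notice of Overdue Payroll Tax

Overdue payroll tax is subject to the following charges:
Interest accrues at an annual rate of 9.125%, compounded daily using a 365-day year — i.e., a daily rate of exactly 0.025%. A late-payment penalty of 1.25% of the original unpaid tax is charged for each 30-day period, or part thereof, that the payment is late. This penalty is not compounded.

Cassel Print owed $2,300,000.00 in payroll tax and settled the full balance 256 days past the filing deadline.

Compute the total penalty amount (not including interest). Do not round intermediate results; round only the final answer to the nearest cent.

$258,750.00

Penalty periods: ⌈256/30⌉ = 9; penalty = 9 × 1.25% × $2,300,000.00 = $258,750.00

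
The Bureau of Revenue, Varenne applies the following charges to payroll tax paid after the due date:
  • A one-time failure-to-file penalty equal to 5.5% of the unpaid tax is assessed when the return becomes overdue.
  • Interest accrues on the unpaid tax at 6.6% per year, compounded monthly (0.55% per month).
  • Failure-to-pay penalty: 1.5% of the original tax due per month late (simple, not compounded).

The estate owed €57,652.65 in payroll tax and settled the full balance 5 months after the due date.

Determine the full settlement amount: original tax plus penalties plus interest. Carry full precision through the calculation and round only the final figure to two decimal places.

Failure-to-file penalty: 5.5% × €57,652.65 = €3,170.90…
Failure-to-pay penalty: 5 × 1.5% × €57,652.65 = €4,323.95…
Interest: €57,652.65 × ((1 + 0.0055)^5 − 1) = €57,652.65 × 0.0278042… = €1,602.9840…
Total = €57,652.65 + €7,494.8445 + €1,602.9840… = €66,750.48

€66,750.48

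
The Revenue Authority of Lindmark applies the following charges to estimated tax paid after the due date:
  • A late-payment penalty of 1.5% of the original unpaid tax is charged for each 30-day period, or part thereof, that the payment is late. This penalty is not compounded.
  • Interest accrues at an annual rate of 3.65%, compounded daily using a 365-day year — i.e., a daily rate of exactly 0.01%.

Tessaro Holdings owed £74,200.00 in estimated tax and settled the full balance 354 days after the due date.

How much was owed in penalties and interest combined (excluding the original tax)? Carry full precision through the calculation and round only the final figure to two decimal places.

£16,029.59

Penalty periods: ⌈354/30⌉ = 12; penalty = 12 × 1.5% × £74,200.00 = £13,356.00
Interest: £74,200.00 × ((1 + 0.0001)^354 − 1) = £74,200.00 × 0.03603221… = £2,673.5897…
Penalties + interest = £13,356.0000 + £2,673.5897… = £16,029.59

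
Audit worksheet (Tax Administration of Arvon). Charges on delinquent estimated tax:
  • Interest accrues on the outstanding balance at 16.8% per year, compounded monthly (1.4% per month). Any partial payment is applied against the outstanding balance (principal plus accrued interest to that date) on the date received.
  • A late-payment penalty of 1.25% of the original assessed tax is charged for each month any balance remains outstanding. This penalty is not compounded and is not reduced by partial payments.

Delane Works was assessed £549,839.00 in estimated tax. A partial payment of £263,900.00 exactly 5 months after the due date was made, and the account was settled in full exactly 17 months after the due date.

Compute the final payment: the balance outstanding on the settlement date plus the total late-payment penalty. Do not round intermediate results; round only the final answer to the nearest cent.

£501,462.63

Balance at month 5: £549,839.0000 × (1 + 0.014)^5 = £589,420.6079…
After £263,900.00 payment: £589,420.6079… − £263,900.00 = £325,520.6079…
Balance at month 17: £325,520.6079… × (1 + 0.014)^12 = £384,621.8460…
Penalty: 17 × 1.25% × £549,839.00 = £116,840.79…
Final settlement = outstanding balance + penalty = £384,621.8460… + £116,840.79… = £501,462.63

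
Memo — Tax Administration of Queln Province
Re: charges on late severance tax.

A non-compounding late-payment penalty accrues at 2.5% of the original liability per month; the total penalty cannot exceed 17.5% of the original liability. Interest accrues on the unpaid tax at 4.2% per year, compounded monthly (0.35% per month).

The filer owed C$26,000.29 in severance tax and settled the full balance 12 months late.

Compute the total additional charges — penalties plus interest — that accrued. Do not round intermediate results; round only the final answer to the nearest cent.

C$5,663.33

Penalty (uncapped): 12 × 2.5% × C$26,000.29 = C$7,800.09…; cap = 17.5% × C$26,000.29 = C$4,550.05… → penalty = C$4,550.05…
Interest: C$26,000.29 × ((1 + 0.0035)^12 − 1) = C$26,000.29 × 0.0428180… = C$1,113.2806…
Penalties + interest = C$4,550.0508… + C$1,113.2806… = C$5,663.33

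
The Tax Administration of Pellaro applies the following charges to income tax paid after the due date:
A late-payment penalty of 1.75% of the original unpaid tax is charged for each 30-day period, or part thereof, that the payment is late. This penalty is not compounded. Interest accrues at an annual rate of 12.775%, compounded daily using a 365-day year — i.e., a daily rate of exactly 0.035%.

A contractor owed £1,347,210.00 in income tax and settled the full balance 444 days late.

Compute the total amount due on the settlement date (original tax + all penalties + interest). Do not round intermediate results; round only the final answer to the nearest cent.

Penalty periods: ⌈444/30⌉ = 15; penalty = 15 × 1.75% × £1,347,210.00 = £353,642.63…
Interest: £1,347,210.00 × ((1 + 0.00035)^444 − 1) = £1,347,210.00 × 0.16809336… = £226,457.0534…
Total = £1,347,210.00 + £353,642.6250 + £226,457.0534… = £1,927,309.68

£1,927,309.68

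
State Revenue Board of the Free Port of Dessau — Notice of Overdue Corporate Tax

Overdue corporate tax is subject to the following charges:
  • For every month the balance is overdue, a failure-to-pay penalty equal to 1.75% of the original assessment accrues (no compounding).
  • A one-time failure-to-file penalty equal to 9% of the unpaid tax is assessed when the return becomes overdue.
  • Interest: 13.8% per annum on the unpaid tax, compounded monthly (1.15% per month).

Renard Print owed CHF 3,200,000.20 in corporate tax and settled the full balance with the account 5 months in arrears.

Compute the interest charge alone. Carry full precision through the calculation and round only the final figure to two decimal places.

CHF 188,280.96

Interest: CHF 3,200,000.20 × ((1 + 0.0115)^5 − 1) = CHF 3,200,000.20 × 0.0588378… = CHF 188,280.9603…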